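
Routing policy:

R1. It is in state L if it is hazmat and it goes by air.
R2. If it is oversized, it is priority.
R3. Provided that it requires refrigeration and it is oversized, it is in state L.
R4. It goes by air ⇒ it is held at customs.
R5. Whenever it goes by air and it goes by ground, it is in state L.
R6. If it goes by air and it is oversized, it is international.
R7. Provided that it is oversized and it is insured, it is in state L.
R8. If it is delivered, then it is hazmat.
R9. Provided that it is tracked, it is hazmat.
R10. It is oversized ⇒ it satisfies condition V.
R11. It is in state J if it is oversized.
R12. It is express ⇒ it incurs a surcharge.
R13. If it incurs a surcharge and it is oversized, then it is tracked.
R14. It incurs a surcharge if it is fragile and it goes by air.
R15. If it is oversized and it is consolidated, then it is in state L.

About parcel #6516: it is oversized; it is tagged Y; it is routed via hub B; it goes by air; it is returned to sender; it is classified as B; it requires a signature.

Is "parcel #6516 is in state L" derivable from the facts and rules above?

No

Forward chaining from the given facts derives: is priority, is held at customs, is international, satisfies condition V, is in state J.
Rules concluding "it is in state L": R1 needs "it is hazmat"; R3 needs "it requires refrigeration"; R5 needs "it goes by ground"; R7 needs "it is insured"; R15 needs "it is consolidated" — none of these are established.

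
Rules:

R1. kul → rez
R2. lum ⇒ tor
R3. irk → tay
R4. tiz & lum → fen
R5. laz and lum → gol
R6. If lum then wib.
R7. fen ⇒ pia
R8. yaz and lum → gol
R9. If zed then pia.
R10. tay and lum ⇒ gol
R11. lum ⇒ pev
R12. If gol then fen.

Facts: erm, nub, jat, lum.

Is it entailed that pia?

Forward chaining from the given facts derives: tor, wib, pev.
Rules concluding pia: R7 needs fen; R9 needs zed — none of these are established.

No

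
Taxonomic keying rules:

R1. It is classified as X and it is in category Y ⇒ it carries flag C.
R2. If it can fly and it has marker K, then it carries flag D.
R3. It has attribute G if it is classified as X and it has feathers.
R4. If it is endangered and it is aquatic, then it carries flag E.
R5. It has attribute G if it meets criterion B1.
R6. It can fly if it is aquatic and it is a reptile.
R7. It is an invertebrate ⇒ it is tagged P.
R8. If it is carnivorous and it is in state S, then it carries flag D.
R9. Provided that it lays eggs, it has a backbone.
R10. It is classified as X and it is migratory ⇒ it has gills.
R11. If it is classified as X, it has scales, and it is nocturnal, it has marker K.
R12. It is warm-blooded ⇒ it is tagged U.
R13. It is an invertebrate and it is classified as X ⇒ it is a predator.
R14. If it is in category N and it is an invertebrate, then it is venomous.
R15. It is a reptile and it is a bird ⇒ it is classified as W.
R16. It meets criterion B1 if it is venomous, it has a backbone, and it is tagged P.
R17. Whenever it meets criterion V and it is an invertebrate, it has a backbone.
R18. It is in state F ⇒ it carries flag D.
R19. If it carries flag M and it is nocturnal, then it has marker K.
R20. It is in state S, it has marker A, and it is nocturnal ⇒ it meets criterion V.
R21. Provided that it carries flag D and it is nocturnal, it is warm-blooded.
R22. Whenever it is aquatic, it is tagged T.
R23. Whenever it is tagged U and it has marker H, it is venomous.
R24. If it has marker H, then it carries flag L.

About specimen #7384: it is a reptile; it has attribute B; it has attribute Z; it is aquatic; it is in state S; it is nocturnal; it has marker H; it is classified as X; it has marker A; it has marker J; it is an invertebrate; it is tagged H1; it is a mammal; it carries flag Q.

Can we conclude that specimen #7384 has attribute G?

Forward chaining from the given facts derives: can fly, is tagged P, is a predator, meets criterion V, is tagged T, carries flag L, has a backbone.
Rules concluding "it has attribute G": R3 needs "it has feathers"; R5 needs "it meets criterion B1" — none of these are established.

No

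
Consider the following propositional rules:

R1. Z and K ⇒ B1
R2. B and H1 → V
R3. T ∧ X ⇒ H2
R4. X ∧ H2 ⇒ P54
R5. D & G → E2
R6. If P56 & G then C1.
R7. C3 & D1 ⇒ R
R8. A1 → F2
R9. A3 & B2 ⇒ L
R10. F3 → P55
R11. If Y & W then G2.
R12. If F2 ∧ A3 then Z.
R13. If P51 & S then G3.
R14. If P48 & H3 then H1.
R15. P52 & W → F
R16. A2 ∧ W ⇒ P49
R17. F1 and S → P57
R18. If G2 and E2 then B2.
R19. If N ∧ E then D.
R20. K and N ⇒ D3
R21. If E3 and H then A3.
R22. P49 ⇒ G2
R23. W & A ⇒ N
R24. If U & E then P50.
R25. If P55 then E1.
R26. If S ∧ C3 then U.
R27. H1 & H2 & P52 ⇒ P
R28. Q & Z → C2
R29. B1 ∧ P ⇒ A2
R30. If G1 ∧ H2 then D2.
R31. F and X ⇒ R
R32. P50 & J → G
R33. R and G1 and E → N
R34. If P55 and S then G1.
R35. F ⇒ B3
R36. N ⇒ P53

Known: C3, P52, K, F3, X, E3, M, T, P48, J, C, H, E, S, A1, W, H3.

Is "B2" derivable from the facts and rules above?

H2  (by R3: T, X)
F2  (by R8: A1)
P55  (by R10: F3)
H1  (by R14: P48, H3)
F  (by R15: P52, W)
A3  (by R21: E3, H)
U  (by R26: S, C3)
P  (by R27: H1, H2, P52)
R  (by R31: F, X)
G1  (by R34: P55, S)
Z  (by R12: F2, A3)
P50  (by R24: U, E)
G  (by R32: P50, J)
N  (by R33: R, G1, E)
B1  (by R1: Z, K)
D  (by R19: N, E)
A2  (by R29: B1, P)
E2  (by R5: D, G)
P49  (by R16: A2, W)
G2  (by R22: P49)
B2  (by R18: G2, E2)

Yes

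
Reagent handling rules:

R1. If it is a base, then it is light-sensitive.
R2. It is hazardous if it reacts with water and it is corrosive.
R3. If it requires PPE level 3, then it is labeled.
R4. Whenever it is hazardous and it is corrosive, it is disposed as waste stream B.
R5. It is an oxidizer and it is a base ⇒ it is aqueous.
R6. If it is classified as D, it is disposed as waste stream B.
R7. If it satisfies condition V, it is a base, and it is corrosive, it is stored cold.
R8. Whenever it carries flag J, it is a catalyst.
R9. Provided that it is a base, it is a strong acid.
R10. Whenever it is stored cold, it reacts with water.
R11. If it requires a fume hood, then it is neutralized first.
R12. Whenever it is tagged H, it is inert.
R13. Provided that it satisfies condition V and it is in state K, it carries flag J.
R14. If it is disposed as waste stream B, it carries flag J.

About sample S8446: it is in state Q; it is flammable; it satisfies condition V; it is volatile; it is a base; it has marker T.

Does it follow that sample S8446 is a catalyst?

No

Forward chaining from the given facts derives: is light-sensitive, is a strong acid.
The only rule concluding "it is a catalyst" is R8, which needs "it carries flag J"; that is never established.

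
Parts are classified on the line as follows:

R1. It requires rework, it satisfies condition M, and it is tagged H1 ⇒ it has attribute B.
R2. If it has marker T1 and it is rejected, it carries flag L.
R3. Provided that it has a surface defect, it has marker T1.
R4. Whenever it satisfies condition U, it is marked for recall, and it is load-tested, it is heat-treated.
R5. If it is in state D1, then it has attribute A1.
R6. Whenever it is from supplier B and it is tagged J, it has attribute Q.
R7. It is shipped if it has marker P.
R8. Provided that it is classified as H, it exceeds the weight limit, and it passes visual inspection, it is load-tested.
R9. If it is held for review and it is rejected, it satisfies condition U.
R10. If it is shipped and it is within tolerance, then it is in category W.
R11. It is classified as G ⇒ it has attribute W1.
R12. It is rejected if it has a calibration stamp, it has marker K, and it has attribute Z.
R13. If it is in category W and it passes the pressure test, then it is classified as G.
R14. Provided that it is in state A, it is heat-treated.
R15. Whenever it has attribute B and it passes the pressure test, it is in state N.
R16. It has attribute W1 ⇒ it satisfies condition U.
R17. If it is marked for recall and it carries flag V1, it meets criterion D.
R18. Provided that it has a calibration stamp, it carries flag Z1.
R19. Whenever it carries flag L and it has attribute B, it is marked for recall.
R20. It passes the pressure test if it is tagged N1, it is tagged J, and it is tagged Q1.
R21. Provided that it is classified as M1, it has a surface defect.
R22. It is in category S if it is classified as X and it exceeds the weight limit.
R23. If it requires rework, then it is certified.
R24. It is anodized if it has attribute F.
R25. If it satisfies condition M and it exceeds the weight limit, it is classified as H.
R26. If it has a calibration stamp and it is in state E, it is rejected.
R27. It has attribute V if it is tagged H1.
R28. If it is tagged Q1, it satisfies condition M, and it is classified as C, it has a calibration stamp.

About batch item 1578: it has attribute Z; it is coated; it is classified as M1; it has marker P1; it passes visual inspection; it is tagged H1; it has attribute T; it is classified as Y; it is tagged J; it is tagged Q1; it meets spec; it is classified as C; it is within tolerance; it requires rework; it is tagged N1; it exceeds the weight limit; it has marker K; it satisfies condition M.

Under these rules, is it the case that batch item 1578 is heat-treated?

No

Forward chaining from the given facts derives: has attribute B, passes the pressure test, has a surface defect, is certified, is classified as H, has attribute V, has a calibration stamp, has marker T1, is load-tested, is rejected, is in state N, carries flag Z1, carries flag L, is marked for recall.
Rules concluding "it is heat-treated": R4 needs "it satisfies condition U"; R14 needs "it is in state A" — none of these are established.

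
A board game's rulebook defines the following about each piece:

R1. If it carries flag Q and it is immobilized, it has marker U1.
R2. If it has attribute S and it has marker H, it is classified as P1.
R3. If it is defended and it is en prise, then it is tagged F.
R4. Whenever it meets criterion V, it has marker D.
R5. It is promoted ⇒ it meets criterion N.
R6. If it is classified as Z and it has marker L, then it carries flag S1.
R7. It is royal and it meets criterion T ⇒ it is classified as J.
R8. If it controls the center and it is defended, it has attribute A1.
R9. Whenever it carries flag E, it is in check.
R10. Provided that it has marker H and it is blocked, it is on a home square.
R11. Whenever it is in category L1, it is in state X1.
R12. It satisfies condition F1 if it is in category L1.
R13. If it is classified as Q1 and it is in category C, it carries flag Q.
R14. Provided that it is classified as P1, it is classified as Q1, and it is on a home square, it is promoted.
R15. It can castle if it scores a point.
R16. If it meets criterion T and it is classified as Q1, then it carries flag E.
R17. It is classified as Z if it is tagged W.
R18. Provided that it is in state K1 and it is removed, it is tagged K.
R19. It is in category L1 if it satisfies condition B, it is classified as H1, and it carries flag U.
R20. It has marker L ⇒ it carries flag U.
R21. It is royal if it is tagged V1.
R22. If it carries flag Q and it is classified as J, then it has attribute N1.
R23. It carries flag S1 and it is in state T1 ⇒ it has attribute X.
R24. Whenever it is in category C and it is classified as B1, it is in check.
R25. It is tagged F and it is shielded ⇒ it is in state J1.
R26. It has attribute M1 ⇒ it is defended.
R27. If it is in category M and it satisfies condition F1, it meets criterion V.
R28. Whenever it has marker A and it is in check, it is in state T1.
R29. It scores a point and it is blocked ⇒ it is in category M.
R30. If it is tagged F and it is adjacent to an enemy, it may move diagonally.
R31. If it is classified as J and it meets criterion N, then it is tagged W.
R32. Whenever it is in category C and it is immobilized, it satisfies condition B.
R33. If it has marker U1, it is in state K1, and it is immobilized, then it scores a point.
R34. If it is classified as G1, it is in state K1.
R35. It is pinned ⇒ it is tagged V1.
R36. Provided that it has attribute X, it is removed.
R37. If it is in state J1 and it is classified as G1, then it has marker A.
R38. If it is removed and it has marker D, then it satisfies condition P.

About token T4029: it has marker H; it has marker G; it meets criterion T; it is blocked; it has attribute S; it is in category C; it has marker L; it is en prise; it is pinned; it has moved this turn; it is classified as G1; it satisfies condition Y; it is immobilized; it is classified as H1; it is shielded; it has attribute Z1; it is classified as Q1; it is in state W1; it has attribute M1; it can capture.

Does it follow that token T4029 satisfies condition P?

By R2 (it has attribute S, it has marker H): it is classified as P1.
By R10 (it has marker H, it is blocked): it is on a home square.
By R13 (it is classified as Q1, it is in category C): it carries flag Q.
By R14 (it is classified as P1, it is classified as Q1, it is on a home square): it is promoted.
By R16 (it meets criterion T, it is classified as Q1): it carries flag E.
By R20 (it has marker L): it carries flag U.
By R26 (it has attribute M1): it is defended.
By R32 (it is in category C, it is immobilized): it satisfies condition B.
By R34 (it is classified as G1): it is in state K1.
By R35 (it is pinned): it is tagged V1.
By R1 (it carries flag Q, it is immobilized): it has marker U1.
By R3 (it is defended, it is en prise): it is tagged F.
By R5 (it is promoted): it meets criterion N.
By R9 (it carries flag E): it is in check.
By R19 (it satisfies condition B, it is classified as H1, it carries flag U): it is in category L1.
By R21 (it is tagged V1): it is royal.
By R25 (it is tagged F, it is shielded): it is in state J1.
By R33 (it has marker U1, it is in state K1, it is immobilized): it scores a point.
By R37 (it is in state J1, it is classified as G1): it has marker A.
By R7 (it is royal, it meets criterion T): it is classified as J.
By R12 (it is in category L1): it satisfies condition F1.
By R28 (it has marker A, it is in check): it is in state T1.
By R29 (it scores a point, it is blocked): it is in category M.
By R31 (it is classified as J, it meets criterion N): it is tagged W.
By R17 (it is tagged W): it is classified as Z.
By R27 (it is in category M, it satisfies condition F1): it meets criterion V.
By R4 (it meets criterion V): it has marker D.
By R6 (it is classified as Z, it has marker L): it carries flag S1.
By R23 (it carries flag S1, it is in state T1): it has attribute X.
By R36 (it has attribute X): it is removed.
By R38 (it is removed, it has marker D): it satisfies condition P.

Yes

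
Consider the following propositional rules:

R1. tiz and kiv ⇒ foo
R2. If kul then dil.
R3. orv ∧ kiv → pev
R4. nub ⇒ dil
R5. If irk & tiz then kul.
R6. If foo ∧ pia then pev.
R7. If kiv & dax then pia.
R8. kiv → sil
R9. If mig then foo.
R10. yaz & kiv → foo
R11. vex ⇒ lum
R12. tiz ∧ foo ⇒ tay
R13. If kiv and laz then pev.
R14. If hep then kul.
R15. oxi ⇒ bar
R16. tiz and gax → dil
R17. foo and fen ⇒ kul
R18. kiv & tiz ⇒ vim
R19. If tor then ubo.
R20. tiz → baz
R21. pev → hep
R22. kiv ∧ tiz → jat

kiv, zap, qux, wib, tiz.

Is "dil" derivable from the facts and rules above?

Forward chaining from the given facts derives: foo, sil, tay, vim, baz, jat.
Rules concluding dil: R2 needs kul; R4 needs nub; R16 needs gax — none of these are established.

No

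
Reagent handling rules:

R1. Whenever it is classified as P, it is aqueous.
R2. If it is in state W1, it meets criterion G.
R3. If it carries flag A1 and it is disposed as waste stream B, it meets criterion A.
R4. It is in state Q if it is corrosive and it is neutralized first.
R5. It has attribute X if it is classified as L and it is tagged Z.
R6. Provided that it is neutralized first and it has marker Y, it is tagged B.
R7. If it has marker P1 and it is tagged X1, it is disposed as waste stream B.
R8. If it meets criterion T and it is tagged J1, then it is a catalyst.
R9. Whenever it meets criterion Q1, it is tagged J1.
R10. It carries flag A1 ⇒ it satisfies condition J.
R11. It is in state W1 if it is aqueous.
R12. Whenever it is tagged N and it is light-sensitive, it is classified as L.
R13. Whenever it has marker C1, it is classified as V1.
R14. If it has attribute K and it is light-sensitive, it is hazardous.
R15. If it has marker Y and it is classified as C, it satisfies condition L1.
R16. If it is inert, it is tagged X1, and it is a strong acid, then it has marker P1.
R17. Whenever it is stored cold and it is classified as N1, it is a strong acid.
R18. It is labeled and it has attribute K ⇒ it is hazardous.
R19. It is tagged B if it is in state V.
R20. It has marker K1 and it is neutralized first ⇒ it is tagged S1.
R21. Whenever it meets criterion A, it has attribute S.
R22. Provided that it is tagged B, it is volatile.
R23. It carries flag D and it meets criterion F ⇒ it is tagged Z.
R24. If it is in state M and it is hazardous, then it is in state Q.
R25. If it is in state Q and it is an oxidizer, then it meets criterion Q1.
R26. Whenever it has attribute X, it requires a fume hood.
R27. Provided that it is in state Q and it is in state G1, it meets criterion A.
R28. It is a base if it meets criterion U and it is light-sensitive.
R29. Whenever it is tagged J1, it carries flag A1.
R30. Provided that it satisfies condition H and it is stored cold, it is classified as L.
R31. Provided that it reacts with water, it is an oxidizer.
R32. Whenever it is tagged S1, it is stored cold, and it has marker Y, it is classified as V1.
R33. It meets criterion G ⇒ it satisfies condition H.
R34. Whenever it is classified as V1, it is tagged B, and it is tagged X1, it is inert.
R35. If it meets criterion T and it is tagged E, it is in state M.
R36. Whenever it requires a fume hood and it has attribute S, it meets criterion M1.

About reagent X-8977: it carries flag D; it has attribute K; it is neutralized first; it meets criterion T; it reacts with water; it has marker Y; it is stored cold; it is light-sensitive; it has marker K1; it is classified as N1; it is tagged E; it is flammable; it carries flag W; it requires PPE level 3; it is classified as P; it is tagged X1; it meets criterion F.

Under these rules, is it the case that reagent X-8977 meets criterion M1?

Yes

By R1 (it is classified as P): it is aqueous.
By R6 (it is neutralized first, it has marker Y): it is tagged B.
By R11 (it is aqueous): it is in state W1.
By R14 (it has attribute K, it is light-sensitive): it is hazardous.
By R17 (it is stored cold, it is classified as N1): it is a strong acid.
By R20 (it has marker K1, it is neutralized first): it is tagged S1.
By R23 (it carries flag D, it meets criterion F): it is tagged Z.
By R31 (it reacts with water): it is an oxidizer.
By R32 (it is tagged S1, it is stored cold, it has marker Y): it is classified as V1.
By R34 (it is classified as V1, it is tagged B, it is tagged X1): it is inert.
By R35 (it meets criterion T, it is tagged E): it is in state M.
By R2 (it is in state W1): it meets criterion G.
By R16 (it is inert, it is tagged X1, it is a strong acid): it has marker P1.
By R24 (it is in state M, it is hazardous): it is in state Q.
By R25 (it is in state Q, it is an oxidizer): it meets criterion Q1.
By R33 (it meets criterion G): it satisfies condition H.
By R7 (it has marker P1, it is tagged X1): it is disposed as waste stream B.
By R9 (it meets criterion Q1): it is tagged J1.
By R29 (it is tagged J1): it carries flag A1.
By R30 (it satisfies condition H, it is stored cold): it is classified as L.
By R3 (it carries flag A1, it is disposed as waste stream B): it meets criterion A.
By R5 (it is classified as L, it is tagged Z): it has attribute X.
By R21 (it meets criterion A): it has attribute S.
By R26 (it has attribute X): it requires a fume hood.
By R36 (it requires a fume hood, it has attribute S): it meets criterion M1.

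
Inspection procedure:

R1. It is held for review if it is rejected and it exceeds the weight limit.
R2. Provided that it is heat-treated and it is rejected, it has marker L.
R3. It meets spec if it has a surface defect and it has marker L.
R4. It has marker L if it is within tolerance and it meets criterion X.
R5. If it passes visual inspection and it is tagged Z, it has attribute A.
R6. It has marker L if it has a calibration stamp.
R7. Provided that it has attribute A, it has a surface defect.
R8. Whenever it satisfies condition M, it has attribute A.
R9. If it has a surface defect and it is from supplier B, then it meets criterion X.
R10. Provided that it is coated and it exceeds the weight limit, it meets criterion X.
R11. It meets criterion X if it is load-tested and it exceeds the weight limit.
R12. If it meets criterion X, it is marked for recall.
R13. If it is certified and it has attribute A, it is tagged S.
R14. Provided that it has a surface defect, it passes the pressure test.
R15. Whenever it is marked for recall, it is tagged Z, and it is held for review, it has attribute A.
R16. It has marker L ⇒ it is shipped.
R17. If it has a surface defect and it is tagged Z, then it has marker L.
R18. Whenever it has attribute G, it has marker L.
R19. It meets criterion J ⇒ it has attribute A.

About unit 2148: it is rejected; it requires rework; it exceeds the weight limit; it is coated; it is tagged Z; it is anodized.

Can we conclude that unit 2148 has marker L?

Yes

By R1 (it is rejected, it exceeds the weight limit): it is held for review.
By R10 (it is coated, it exceeds the weight limit): it meets criterion X.
By R12 (it meets criterion X): it is marked for recall.
By R15 (it is marked for recall, it is tagged Z, it is held for review): it has attribute A.
By R7 (it has attribute A): it has a surface defect.
By R17 (it has a surface defect, it is tagged Z): it has marker L.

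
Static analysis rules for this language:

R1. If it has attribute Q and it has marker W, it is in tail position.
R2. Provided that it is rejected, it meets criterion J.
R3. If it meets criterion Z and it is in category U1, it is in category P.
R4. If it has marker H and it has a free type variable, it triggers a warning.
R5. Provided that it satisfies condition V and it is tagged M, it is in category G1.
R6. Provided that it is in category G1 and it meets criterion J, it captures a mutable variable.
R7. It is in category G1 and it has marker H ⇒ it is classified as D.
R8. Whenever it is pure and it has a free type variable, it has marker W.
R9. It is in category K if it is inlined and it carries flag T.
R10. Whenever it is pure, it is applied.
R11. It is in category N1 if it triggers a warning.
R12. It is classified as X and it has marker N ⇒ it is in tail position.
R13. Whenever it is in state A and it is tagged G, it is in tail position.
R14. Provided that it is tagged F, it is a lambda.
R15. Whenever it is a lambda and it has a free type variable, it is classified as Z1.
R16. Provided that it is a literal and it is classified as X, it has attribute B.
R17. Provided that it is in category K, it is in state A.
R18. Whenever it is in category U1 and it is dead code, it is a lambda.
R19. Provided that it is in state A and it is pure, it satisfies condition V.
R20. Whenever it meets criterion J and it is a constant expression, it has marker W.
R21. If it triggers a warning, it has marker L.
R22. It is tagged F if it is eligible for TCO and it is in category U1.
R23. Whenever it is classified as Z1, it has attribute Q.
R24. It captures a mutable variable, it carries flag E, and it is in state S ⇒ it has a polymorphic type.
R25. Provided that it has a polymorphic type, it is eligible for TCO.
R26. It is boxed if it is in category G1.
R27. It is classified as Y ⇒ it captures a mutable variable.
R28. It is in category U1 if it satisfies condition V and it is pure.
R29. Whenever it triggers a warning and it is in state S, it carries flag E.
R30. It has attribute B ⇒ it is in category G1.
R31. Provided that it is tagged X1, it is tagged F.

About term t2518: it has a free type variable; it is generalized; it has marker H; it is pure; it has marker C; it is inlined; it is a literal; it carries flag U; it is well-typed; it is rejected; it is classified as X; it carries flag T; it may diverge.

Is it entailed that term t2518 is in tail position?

No

Forward chaining from the given facts derives: meets criterion J, triggers a warning, has marker W, is in category K, is applied, is in category N1, has attribute B, is in state A, satisfies condition V, has marker L, is in category U1, is in category G1, captures a mutable variable, is classified as D, is boxed.
Rules concluding "it is in tail position": R1 needs "it has attribute Q"; R12 needs "it has marker N"; R13 needs "it is tagged G" — none of these are established.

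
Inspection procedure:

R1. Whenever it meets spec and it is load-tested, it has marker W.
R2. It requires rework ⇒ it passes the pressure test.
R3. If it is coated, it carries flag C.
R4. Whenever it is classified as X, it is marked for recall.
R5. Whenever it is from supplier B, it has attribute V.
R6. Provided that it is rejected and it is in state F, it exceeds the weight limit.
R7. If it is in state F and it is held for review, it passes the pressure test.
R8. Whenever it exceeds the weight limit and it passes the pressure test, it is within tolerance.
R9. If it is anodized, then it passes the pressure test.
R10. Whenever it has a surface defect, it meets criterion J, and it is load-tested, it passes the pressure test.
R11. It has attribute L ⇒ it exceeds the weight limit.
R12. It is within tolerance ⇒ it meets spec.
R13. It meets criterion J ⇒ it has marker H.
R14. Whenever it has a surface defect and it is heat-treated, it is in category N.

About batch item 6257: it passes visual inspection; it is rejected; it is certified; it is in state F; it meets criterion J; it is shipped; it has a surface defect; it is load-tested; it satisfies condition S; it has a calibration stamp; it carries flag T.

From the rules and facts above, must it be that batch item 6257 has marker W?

Yes

By R6 (it is rejected, it is in state F): it exceeds the weight limit.
By R10 (it has a surface defect, it meets criterion J, it is load-tested): it passes the pressure test.
By R8 (it exceeds the weight limit, it passes the pressure test): it is within tolerance.
By R12 (it is within tolerance): it meets spec.
By R1 (it meets spec, it is load-tested): it has marker W.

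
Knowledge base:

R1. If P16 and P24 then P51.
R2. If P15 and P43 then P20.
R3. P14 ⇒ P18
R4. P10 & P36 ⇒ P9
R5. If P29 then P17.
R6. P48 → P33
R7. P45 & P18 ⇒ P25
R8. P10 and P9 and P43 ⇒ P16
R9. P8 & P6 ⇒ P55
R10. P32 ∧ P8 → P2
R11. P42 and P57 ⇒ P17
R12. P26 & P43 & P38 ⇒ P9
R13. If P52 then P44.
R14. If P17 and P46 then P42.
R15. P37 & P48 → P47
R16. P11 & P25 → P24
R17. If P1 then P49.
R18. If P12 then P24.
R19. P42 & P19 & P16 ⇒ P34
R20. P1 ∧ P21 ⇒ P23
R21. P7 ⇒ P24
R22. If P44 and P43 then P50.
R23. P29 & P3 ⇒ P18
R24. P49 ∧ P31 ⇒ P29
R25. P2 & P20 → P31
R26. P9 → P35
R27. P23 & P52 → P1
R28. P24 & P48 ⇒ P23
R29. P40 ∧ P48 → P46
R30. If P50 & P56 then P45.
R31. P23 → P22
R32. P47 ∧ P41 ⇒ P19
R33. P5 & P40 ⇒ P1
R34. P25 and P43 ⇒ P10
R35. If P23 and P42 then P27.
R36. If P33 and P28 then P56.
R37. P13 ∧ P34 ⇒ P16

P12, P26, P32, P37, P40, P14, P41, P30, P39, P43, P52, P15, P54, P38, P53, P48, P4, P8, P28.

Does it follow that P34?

P20  (by R2: P15, P43)
P18  (by R3: P14)
P33  (by R6: P48)
P2  (by R10: P32, P8)
P9  (by R12: P26, P43, P38)
P44  (by R13: P52)
P47  (by R15: P37, P48)
P24  (by R18: P12)
P50  (by R22: P44, P43)
P31  (by R25: P2, P20)
P23  (by R28: P24, P48)
P46  (by R29: P40, P48)
P19  (by R32: P47, P41)
P56  (by R36: P33, P28)
P1  (by R27: P23, P52)
P45  (by R30: P50, P56)
P25  (by R7: P45, P18)
P49  (by R17: P1)
P29  (by R24: P49, P31)
P10  (by R34: P25, P43)
P17  (by R5: P29)
P16  (by R8: P10, P9, P43)
P42  (by R14: P17, P46)
P34  (by R19: P42, P19, P16)

Yes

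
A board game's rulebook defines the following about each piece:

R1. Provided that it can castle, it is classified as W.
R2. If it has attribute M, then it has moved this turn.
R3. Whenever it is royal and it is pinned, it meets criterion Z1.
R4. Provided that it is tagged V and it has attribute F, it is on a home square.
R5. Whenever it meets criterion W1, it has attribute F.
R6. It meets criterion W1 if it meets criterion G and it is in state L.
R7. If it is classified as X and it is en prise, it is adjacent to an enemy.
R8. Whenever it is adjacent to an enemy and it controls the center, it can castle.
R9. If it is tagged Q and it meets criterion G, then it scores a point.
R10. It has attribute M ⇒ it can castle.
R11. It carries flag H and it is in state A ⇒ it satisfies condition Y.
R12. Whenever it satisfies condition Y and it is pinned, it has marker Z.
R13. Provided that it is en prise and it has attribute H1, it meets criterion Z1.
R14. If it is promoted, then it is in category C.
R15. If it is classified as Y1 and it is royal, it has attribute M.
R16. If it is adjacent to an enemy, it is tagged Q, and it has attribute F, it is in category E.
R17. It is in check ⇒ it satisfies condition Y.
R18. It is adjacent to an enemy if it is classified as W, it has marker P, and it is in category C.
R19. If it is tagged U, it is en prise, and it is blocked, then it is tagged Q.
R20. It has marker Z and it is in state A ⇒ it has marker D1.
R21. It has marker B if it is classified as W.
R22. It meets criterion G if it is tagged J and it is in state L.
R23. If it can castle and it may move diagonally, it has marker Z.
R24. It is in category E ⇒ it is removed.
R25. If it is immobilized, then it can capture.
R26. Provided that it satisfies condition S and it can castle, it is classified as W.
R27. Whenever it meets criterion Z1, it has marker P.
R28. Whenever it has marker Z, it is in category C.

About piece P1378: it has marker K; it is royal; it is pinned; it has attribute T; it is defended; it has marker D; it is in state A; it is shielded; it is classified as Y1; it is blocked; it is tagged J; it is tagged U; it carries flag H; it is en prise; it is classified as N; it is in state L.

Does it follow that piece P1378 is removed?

By R3 (it is royal, it is pinned): it meets criterion Z1.
By R11 (it carries flag H, it is in state A): it satisfies condition Y.
By R12 (it satisfies condition Y, it is pinned): it has marker Z.
By R15 (it is classified as Y1, it is royal): it has attribute M.
By R19 (it is tagged U, it is en prise, it is blocked): it is tagged Q.
By R22 (it is tagged J, it is in state L): it meets criterion G.
By R27 (it meets criterion Z1): it has marker P.
By R28 (it has marker Z): it is in category C.
By R6 (it meets criterion G, it is in state L): it meets criterion W1.
By R10 (it has attribute M): it can castle.
By R1 (it can castle): it is classified as W.
By R5 (it meets criterion W1): it has attribute F.
By R18 (it is classified as W, it has marker P, it is in category C): it is adjacent to an enemy.
By R16 (it is adjacent to an enemy, it is tagged Q, it has attribute F): it is in category E.
By R24 (it is in category E): it is removed.

Yes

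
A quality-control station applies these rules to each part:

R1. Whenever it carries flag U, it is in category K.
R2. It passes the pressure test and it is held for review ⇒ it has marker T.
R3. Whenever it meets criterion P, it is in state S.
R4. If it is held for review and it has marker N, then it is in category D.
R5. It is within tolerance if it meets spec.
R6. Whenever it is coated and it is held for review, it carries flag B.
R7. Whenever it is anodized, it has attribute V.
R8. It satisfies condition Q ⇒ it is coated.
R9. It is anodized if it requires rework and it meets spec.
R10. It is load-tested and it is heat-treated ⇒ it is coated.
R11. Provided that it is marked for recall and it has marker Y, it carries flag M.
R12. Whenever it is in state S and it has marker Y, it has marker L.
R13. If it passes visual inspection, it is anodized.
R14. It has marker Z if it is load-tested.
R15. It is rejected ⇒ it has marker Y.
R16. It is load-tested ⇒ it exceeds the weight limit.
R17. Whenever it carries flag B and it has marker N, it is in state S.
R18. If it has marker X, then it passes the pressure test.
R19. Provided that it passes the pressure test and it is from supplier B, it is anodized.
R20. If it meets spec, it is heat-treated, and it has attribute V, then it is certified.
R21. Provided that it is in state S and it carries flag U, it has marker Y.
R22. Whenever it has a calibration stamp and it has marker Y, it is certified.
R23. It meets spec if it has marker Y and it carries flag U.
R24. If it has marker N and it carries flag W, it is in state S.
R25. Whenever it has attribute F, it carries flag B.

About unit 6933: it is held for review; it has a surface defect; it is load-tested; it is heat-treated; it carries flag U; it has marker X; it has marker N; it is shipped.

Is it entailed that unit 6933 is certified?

Forward chaining from the given facts derives: is in category K, is in category D, is coated, has marker Z, exceeds the weight limit, passes the pressure test, has marker T, carries flag B, is in state S, has marker Y, meets spec, is within tolerance, has marker L.
Rules concluding "it is certified": R20 needs "it has attribute V"; R22 needs "it has a calibration stamp" — none of these are established.

No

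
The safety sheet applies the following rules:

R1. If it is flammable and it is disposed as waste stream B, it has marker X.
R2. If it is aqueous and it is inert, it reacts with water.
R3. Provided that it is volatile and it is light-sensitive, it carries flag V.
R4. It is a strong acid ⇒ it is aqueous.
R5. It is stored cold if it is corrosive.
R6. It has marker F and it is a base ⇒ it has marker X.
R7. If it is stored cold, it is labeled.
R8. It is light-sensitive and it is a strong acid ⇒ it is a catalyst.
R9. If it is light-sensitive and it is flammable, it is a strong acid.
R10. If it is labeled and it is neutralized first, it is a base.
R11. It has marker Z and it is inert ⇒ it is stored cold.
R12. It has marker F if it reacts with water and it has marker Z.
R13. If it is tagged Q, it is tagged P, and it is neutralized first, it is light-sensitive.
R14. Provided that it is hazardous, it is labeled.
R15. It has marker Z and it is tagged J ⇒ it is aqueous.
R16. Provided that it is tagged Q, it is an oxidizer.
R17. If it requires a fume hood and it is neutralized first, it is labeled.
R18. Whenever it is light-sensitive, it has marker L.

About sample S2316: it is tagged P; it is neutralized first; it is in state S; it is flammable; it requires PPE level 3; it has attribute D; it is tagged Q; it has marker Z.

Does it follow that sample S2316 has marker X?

Forward chaining from the given facts derives: is light-sensitive, is an oxidizer, has marker L, is a strong acid, is aqueous, is a catalyst.
Rules concluding "it has marker X": R1 needs "it is disposed as waste stream B"; R6 needs "it has marker F" — none of these are established.

No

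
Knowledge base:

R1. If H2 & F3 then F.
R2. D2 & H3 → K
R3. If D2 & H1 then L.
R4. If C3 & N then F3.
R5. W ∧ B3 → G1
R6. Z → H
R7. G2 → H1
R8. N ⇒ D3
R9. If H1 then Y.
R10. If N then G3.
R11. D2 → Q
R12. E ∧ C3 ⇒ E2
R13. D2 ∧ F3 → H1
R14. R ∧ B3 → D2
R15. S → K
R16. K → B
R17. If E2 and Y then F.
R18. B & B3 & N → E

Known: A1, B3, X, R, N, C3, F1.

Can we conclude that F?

No

Forward chaining from the given facts derives: F3, D3, G3, D2, Q, H1, L, Y.
Rules concluding F: R1 needs H2; R17 needs E2 — none of these are established.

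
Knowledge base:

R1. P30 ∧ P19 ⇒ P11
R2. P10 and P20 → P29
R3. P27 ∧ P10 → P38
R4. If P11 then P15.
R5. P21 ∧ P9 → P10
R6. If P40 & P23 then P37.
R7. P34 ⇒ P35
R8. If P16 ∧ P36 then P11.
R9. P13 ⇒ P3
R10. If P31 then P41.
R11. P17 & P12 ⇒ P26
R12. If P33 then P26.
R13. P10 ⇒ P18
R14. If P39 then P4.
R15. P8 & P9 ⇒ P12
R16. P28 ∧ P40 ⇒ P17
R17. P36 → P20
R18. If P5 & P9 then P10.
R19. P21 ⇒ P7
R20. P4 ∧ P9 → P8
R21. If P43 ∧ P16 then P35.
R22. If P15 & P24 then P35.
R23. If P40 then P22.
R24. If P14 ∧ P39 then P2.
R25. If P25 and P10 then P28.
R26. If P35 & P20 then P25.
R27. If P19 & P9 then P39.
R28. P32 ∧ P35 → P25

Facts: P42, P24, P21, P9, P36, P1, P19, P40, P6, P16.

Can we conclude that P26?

P10  (by R5: P21, P9)
P11  (by R8: P16, P36)
P20  (by R17: P36)
P39  (by R27: P19, P9)
P15  (by R4: P11)
P4  (by R14: P39)
P8  (by R20: P4, P9)
P35  (by R22: P15, P24)
P25  (by R26: P35, P20)
P12  (by R15: P8, P9)
P28  (by R25: P25, P10)
P17  (by R16: P28, P40)
P26  (by R11: P17, P12)

Yes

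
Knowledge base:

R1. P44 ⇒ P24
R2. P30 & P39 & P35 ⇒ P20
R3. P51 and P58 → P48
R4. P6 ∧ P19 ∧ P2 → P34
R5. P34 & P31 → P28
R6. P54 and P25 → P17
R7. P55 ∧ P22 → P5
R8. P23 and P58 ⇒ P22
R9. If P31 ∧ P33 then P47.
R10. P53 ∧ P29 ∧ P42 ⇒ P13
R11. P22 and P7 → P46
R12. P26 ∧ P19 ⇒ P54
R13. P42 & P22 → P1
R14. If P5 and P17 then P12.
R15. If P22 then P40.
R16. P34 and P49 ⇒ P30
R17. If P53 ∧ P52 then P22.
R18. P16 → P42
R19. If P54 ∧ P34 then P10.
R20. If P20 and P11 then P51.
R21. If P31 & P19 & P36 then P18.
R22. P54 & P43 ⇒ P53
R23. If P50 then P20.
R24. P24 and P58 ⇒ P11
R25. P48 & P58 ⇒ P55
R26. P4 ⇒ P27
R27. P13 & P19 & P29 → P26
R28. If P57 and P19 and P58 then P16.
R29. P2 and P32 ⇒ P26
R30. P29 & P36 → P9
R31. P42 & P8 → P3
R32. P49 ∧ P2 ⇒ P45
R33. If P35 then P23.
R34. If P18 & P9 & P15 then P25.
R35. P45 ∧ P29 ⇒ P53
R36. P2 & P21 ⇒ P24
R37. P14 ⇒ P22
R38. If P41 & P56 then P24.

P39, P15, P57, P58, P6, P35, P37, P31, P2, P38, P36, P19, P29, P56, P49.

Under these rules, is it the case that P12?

Forward chaining from the given facts derives: P34, P28, P30, P18, P16, P9, P45, P23, P25, P53, P20, P22, P40, P42, P13, P1, P26, P54, P10, P17.
The only rule concluding P12 is R14, which needs P5; that is never established.

No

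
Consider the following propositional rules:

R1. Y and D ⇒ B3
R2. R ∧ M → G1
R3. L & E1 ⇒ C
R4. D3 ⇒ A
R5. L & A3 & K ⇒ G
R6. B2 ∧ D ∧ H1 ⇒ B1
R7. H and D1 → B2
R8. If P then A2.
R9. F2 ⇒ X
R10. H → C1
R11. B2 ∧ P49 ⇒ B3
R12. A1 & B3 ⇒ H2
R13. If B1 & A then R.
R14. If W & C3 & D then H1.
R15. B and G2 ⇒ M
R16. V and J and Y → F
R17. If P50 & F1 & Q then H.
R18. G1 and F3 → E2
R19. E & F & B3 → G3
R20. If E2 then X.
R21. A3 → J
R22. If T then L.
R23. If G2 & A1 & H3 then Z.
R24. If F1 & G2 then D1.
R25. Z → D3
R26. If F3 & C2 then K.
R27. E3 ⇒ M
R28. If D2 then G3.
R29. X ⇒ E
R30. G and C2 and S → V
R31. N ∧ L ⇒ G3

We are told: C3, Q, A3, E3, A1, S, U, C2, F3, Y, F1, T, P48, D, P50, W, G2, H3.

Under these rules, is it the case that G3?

Yes

B3  (by R1: Y, D)
H1  (by R14: W, C3, D)
H  (by R17: P50, F1, Q)
J  (by R21: A3)
L  (by R22: T)
Z  (by R23: G2, A1, H3)
D1  (by R24: F1, G2)
D3  (by R25: Z)
K  (by R26: F3, C2)
M  (by R27: E3)
A  (by R4: D3)
G  (by R5: L, A3, K)
B2  (by R7: H, D1)
V  (by R30: G, C2, S)
B1  (by R6: B2, D, H1)
R  (by R13: B1, A)
F  (by R16: V, J, Y)
G1  (by R2: R, M)
E2  (by R18: G1, F3)
X  (by R20: E2)
E  (by R29: X)
G3  (by R19: E, F, B3)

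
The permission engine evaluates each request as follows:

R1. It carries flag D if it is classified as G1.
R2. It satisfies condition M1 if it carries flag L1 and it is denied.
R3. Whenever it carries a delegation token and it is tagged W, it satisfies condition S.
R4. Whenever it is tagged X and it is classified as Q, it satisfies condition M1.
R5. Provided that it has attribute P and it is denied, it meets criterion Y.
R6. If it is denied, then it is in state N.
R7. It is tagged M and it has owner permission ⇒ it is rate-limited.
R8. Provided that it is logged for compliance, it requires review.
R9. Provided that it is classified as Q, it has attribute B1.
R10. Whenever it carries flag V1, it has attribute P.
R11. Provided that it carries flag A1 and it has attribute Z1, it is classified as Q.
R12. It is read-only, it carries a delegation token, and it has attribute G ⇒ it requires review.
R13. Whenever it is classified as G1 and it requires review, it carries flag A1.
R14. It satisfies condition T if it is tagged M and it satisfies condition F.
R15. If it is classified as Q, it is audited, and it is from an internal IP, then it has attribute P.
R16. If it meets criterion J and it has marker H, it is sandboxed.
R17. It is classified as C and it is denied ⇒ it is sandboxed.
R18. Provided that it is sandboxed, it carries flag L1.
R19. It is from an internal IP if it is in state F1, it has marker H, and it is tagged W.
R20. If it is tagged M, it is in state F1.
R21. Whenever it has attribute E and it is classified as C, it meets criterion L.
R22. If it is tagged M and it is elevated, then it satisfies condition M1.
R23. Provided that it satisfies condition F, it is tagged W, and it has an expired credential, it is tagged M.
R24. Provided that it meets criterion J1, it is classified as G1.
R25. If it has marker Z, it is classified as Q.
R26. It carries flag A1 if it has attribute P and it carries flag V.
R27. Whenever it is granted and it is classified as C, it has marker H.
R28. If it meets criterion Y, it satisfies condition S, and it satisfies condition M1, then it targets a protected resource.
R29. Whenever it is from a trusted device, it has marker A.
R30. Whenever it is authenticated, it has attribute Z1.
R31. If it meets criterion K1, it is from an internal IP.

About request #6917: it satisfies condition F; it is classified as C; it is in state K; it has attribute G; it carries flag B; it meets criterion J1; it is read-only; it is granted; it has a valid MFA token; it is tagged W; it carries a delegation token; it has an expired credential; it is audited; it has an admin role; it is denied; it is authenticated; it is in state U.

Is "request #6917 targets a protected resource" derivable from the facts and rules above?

Yes

By R3 (it carries a delegation token, it is tagged W): it satisfies condition S.
By R12 (it is read-only, it carries a delegation token, it has attribute G): it requires review.
By R17 (it is classified as C, it is denied): it is sandboxed.
By R18 (it is sandboxed): it carries flag L1.
By R23 (it satisfies condition F, it is tagged W, it has an expired credential): it is tagged M.
By R24 (it meets criterion J1): it is classified as G1.
By R27 (it is granted, it is classified as C): it has marker H.
By R30 (it is authenticated): it has attribute Z1.
By R2 (it carries flag L1, it is denied): it satisfies condition M1.
By R13 (it is classified as G1, it requires review): it carries flag A1.
By R20 (it is tagged M): it is in state F1.
By R11 (it carries flag A1, it has attribute Z1): it is classified as Q.
By R19 (it is in state F1, it has marker H, it is tagged W): it is from an internal IP.
By R15 (it is classified as Q, it is audited, it is from an internal IP): it has attribute P.
By R5 (it has attribute P, it is denied): it meets criterion Y.
By R28 (it meets criterion Y, it satisfies condition S, it satisfies condition M1): it targets a protected resource.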